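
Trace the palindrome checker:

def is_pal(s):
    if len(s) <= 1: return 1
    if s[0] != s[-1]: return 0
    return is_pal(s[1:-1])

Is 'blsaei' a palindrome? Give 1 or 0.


is_pal('blsaei'): s[0]='b' != s[-1]='i' -> return 0
Result: 0 (not a palindrome)

0


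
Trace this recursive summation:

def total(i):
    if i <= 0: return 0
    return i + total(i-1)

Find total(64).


total(64)
= 64 + 63 + 62 + 61 + 60 + 59 + 58 + 57 + 56 + 55 + 54 + 53 + 52 + 51 + 50 + 49 + 48 + 47 + 46 + 45 + 44 + 43 + 42 + 41 + 40 + 39 + 38 + 37 + 36 + 35 + 34 + 33 + 32 + 31 + 30 + 29 + 28 + 27 + 26 + 25 + 24 + 23 + 22 + 21 + 20 + 19 + 18 + 17 + 16 + 15 + 14 + 13 + 12 + 11 + 10 + 9 + 8 + 7 + 6 + 5 + 4 + 3 + 2 + 1 + total(0)
= 64 + 63 + 62 + 61 + 60 + 59 + 58 + 57 + 56 + 55 + 54 + 53 + 52 + 51 + 50 + 49 + 48 + 47 + 46 + 45 + 44 + 43 + 42 + 41 + 40 + 39 + 38 + 37 + 36 + 35 + 34 + 33 + 32 + 31 + 30 + 29 + 28 + 27 + 26 + 25 + 24 + 23 + 22 + 21 + 20 + 19 + 18 + 17 + 16 + 15 + 14 + 13 + 12 + 11 + 10 + 9 + 8 + 7 + 6 + 5 + 4 + 3 + 2 + 1 + 0
= 2080

2080


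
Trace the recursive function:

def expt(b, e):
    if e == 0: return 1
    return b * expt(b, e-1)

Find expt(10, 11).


expt(10, 11)
= 10 * expt(10, 10)
= 10 * 10 * expt(10, 9)
= 10 * 10 * 10 * expt(10, 8)
= 10 * 10 * 10 * 10 * expt(10, 7)
= 10 * 10 * 10 * 10 * 10 * expt(10, 6)
= 10 * 10 * 10 * 10 * 10 * 10 * expt(10, 5)
= 10 * 10 * 10 * 10 * 10 * 10 * 10 * expt(10, 4)
= 10 * 10 * 10 * 10 * 10 * 10 * 10 * 10 * expt(10, 3)
= 10 * 10 * 10 * 10 * 10 * 10 * 10 * 10 * 10 * expt(10, 2)
= 10 * 10 * 10 * 10 * 10 * 10 * 10 * 10 * 10 * 10 * expt(10, 1)
= 10 * 10 * 10 * 10 * 10 * 10 * 10 * 10 * 10 * 10 * 10 * expt(10, 0)
= 10 * 10 * 10 * 10 * 10 * 10 * 10 * 10 * 10 * 10 * 10 * 1
= 100000000000

100000000000


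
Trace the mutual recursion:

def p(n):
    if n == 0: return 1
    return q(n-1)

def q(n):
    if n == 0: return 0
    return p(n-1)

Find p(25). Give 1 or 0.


p(25) = q(24)
q(24) = p(23)
p(23) = q(22)
q(22) = p(21)
p(21) = q(20)
q(20) = p(19)
p(19) = q(18)
q(18) = p(17)
p(17) = q(16)
q(16) = p(15)
p(15) = q(14)
q(14) = p(13)
p(13) = q(12)
q(12) = p(11)
p(11) = q(10)
q(10) = p(9)
p(9) = q(8)
q(8) = p(7)
p(7) = q(6)
q(6) = p(5)
p(5) = q(4)
q(4) = p(3)
p(3) = q(2)
q(2) = p(1)
p(1) = q(0)
q(0) = 0  (base case)
Result: 0

0


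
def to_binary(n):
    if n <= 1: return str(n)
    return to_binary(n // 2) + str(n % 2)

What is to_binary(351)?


to_binary(351) = to_binary(175) + '1'
to_binary(175) = to_binary(87) + '1'
to_binary(87) = to_binary(43) + '1'
to_binary(43) = to_binary(21) + '1'
to_binary(21) = to_binary(10) + '1'
to_binary(10) = to_binary(5) + '0'
to_binary(5) = to_binary(2) + '1'
to_binary(2) = to_binary(1) + '0'
to_binary(1) = '1'  (base case)
Concatenating: '1' + '0' + '1' + '0' + '1' + '1' + '1' + '1' + '1' = '101011111'

101011111


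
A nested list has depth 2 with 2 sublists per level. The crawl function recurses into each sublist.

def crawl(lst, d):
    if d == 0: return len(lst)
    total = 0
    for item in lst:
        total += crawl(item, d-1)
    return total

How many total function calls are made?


At depth 0 (root): 1 call
At depth 1: each of 1 parents calls crawl on 2 children = 2 calls
At depth 2: each of 2 parents calls crawl on 2 children = 4 calls
Total: 1 + 2 + 4 = 7

7


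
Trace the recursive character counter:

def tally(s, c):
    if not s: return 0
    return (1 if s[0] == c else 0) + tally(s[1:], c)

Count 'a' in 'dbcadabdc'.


s[0]='d' != 'a' -> 0
s[0]='b' != 'a' -> 0
s[0]='c' != 'a' -> 0
s[0]='a' == 'a' -> 1
s[0]='d' != 'a' -> 0
s[0]='a' == 'a' -> 1
s[0]='b' != 'a' -> 0
s[0]='d' != 'a' -> 0
s[0]='c' != 'a' -> 0
Sum: 0 + 0 + 0 + 1 + 0 + 1 + 0 + 0 + 0 = 2

2


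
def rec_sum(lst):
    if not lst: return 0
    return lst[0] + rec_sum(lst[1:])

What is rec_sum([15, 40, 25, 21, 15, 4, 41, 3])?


rec_sum([15, 40, 25, 21, 15, 4, 41, 3]) = 15 + rec_sum([40, 25, 21, 15, 4, 41, 3])
rec_sum([40, 25, 21, 15, 4, 41, 3]) = 40 + rec_sum([25, 21, 15, 4, 41, 3])
rec_sum([25, 21, 15, 4, 41, 3]) = 25 + rec_sum([21, 15, 4, 41, 3])
rec_sum([21, 15, 4, 41, 3]) = 21 + rec_sum([15, 4, 41, 3])
rec_sum([15, 4, 41, 3]) = 15 + rec_sum([4, 41, 3])
rec_sum([4, 41, 3]) = 4 + rec_sum([41, 3])
rec_sum([41, 3]) = 41 + rec_sum([3])
rec_sum([3]) = 3 + rec_sum([])
rec_sum([]) = 0  (base case)
Total: 15 + 40 + 25 + 21 + 15 + 4 + 41 + 3 + 0 = 164

164


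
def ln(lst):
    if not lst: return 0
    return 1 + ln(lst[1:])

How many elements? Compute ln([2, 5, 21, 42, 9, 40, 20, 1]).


ln([2, 5, 21, 42, 9, 40, 20, 1]) = 1 + ln([5, 21, 42, 9, 40, 20, 1])
ln([5, 21, 42, 9, 40, 20, 1]) = 1 + ln([21, 42, 9, 40, 20, 1])
ln([21, 42, 9, 40, 20, 1]) = 1 + ln([42, 9, 40, 20, 1])
ln([42, 9, 40, 20, 1]) = 1 + ln([9, 40, 20, 1])
ln([9, 40, 20, 1]) = 1 + ln([40, 20, 1])
ln([40, 20, 1]) = 1 + ln([20, 1])
ln([20, 1]) = 1 + ln([1])
ln([1]) = 1 + ln([])
ln([]) = 0  (base case)
Unwinding: 1 + 1 + 1 + 1 + 1 + 1 + 1 + 1 + 0 = 8

8


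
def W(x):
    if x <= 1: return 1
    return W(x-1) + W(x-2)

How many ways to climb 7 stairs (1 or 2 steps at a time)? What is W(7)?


Building up from base cases:
W(0) = 1
W(1) = 1
W(2) = W(1) + W(0) = 1 + 1 = 2
W(3) = W(2) + W(1) = 2 + 1 = 3
W(4) = W(3) + W(2) = 3 + 2 = 5
W(5) = W(4) + W(3) = 5 + 3 = 8
W(6) = W(5) + W(4) = 8 + 5 = 13
W(7) = W(6) + W(5) = 13 + 8 = 21

21


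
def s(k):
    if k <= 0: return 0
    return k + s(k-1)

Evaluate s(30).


s(30)
= 30 + 29 + 28 + 27 + 26 + 25 + 24 + 23 + 22 + 21 + 20 + 19 + 18 + 17 + 16 + 15 + 14 + 13 + 12 + 11 + 10 + 9 + 8 + 7 + 6 + 5 + 4 + 3 + 2 + 1 + s(0)
= 30 + 29 + 28 + 27 + 26 + 25 + 24 + 23 + 22 + 21 + 20 + 19 + 18 + 17 + 16 + 15 + 14 + 13 + 12 + 11 + 10 + 9 + 8 + 7 + 6 + 5 + 4 + 3 + 2 + 1 + 0
= 465

465


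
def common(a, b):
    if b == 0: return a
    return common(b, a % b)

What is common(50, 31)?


common(50, 31) = common(31, 19)
common(31, 19) = common(19, 12)
common(19, 12) = common(12, 7)
common(12, 7) = common(7, 5)
common(7, 5) = common(5, 2)
common(5, 2) = common(2, 1)
common(2, 1) = common(1, 0)
common(1, 0) = 1  (base case)

1


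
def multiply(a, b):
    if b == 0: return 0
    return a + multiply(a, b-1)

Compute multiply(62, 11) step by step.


multiply(62, 11) = 62 + multiply(62, 10)
multiply(62, 10) = 62 + multiply(62, 9)
multiply(62, 9) = 62 + multiply(62, 8)
multiply(62, 8) = 62 + multiply(62, 7)
multiply(62, 7) = 62 + multiply(62, 6)
multiply(62, 6) = 62 + multiply(62, 5)
multiply(62, 5) = 62 + multiply(62, 4)
multiply(62, 4) = 62 + multiply(62, 3)
multiply(62, 3) = 62 + multiply(62, 2)
multiply(62, 2) = 62 + multiply(62, 1)
multiply(62, 1) = 62 + multiply(62, 0)
multiply(62, 0) = 0  (base case)
Total: 62 + 62 + 62 + 62 + 62 + 62 + 62 + 62 + 62 + 62 + 62 + 0 = 682

682


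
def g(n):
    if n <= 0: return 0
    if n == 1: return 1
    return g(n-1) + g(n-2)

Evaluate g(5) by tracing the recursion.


Computing g(5) bottom-up:
g(0) = 0
g(1) = 1
g(2) = g(1) + g(0) = 1 + 0 = 1
g(3) = g(2) + g(1) = 1 + 1 = 2
g(4) = g(3) + g(2) = 2 + 1 = 3
g(5) = g(4) + g(3) = 3 + 2 = 5

5


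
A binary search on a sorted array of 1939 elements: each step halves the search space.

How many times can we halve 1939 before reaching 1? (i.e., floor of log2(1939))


1939 / 2 = 969
969 / 2 = 484
484 / 2 = 242
242 / 2 = 121
121 / 2 = 60
60 / 2 = 30
30 / 2 = 15
15 / 2 = 7
7 / 2 = 3
3 / 2 = 1
Reached 1 after 10 halvings

10


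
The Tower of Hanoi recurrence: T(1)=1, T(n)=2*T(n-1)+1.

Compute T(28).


T(28) = 2 * T(27) + 1
T(27) = 2 * T(26) + 1
T(26) = 2 * T(25) + 1
T(25) = 2 * T(24) + 1
T(24) = 2 * T(23) + 1
T(23) = 2 * T(22) + 1
T(22) = 2 * T(21) + 1
T(21) = 2 * T(20) + 1
T(20) = 2 * T(19) + 1
T(19) = 2 * T(18) + 1
T(18) = 2 * T(17) + 1
T(17) = 2 * T(16) + 1
T(16) = 2 * T(15) + 1
T(15) = 2 * T(14) + 1
T(14) = 2 * T(13) + 1
T(13) = 2 * T(12) + 1
T(12) = 2 * T(11) + 1
T(11) = 2 * T(10) + 1
T(10) = 2 * T(9) + 1
T(9) = 2 * T(8) + 1
T(8) = 2 * T(7) + 1
T(7) = 2 * T(6) + 1
T(6) = 2 * T(5) + 1
T(5) = 2 * T(4) + 1
T(4) = 2 * T(3) + 1
T(3) = 2 * T(2) + 1
T(2) = 2 * T(1) + 1
T(1) = 1  (base case)
T(2) = 2 * 1 + 1 = 3
T(3) = 2 * 3 + 1 = 7
T(4) = 2 * 7 + 1 = 15
T(5) = 2 * 15 + 1 = 31
T(6) = 2 * 31 + 1 = 63
T(7) = 2 * 63 + 1 = 127
T(8) = 2 * 127 + 1 = 255
T(9) = 2 * 255 + 1 = 511
T(10) = 2 * 511 + 1 = 1023
T(11) = 2 * 1023 + 1 = 2047
T(12) = 2 * 2047 + 1 = 4095
T(13) = 2 * 4095 + 1 = 8191
T(14) = 2 * 8191 + 1 = 16383
T(15) = 2 * 16383 + 1 = 32767
T(16) = 2 * 32767 + 1 = 65535
T(17) = 2 * 65535 + 1 = 131071
T(18) = 2 * 131071 + 1 = 262143
T(19) = 2 * 262143 + 1 = 524287
T(20) = 2 * 524287 + 1 = 1048575
T(21) = 2 * 1048575 + 1 = 2097151
T(22) = 2 * 2097151 + 1 = 4194303
T(23) = 2 * 4194303 + 1 = 8388607
T(24) = 2 * 8388607 + 1 = 16777215
T(25) = 2 * 16777215 + 1 = 33554431
T(26) = 2 * 33554431 + 1 = 67108863
T(27) = 2 * 67108863 + 1 = 134217727
T(28) = 2 * 134217727 + 1 = 268435455

268435455


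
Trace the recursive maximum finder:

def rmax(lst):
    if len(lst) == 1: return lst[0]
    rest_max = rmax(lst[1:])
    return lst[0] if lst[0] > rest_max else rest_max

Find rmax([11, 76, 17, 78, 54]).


rmax([11, 76, 17, 78, 54]): compare 11 with rmax([76, 17, 78, 54])
rmax([76, 17, 78, 54]): compare 76 with rmax([17, 78, 54])
rmax([17, 78, 54]): compare 17 with rmax([78, 54])
rmax([78, 54]): compare 78 with rmax([54])
rmax([54]) = 54  (base case)
Compare 78 with 54 -> 78
Compare 17 with 78 -> 78
Compare 76 with 78 -> 78
Compare 11 with 78 -> 78

78


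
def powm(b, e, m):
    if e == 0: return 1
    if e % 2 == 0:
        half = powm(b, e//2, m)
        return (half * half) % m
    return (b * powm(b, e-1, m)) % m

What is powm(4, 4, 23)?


powm(4, 4, 23): e is even, compute powm(4, 2, 23)
  powm(4, 2, 23): e is even, compute powm(4, 1, 23)
    powm(4, 1, 23): e is odd, compute powm(4, 0, 23)
      powm(4, 0, 23) = 1
    (4 * 1) % 23 = 4
  half=4, (4*4) % 23 = 16
half=16, (16*16) % 23 = 3

3


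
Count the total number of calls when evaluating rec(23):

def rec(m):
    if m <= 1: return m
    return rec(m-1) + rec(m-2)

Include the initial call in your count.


Let C(n) = total calls for rec(n)
C(0) = 1, C(1) = 1
C(2) = 1 + C(1) + C(0) = 1 + 1 + 1 = 3
C(3) = 1 + C(2) + C(1) = 1 + 3 + 1 = 5
C(4) = 1 + C(3) + C(2) = 1 + 5 + 3 = 9
C(5) = 1 + C(4) + C(3) = 1 + 9 + 5 = 15
C(6) = 1 + C(5) + C(4) = 1 + 15 + 9 = 25
C(7) = 1 + C(6) + C(5) = 1 + 25 + 15 = 41
C(8) = 1 + C(7) + C(6) = 1 + 41 + 25 = 67
C(9) = 1 + C(8) + C(7) = 1 + 67 + 41 = 109
C(10) = 1 + C(9) + C(8) = 1 + 109 + 67 = 177
C(11) = 1 + C(10) + C(9) = 1 + 177 + 109 = 287
C(12) = 1 + C(11) + C(10) = 1 + 287 + 177 = 465
C(13) = 1 + C(12) + C(11) = 1 + 465 + 287 = 753
C(14) = 1 + C(13) + C(12) = 1 + 753 + 465 = 1219
C(15) = 1 + C(14) + C(13) = 1 + 1219 + 753 = 1973
C(16) = 1 + C(15) + C(14) = 1 + 1973 + 1219 = 3193
C(17) = 1 + C(16) + C(15) = 1 + 3193 + 1973 = 5167
C(18) = 1 + C(17) + C(16) = 1 + 5167 + 3193 = 8361
C(19) = 1 + C(18) + C(17) = 1 + 8361 + 5167 = 13529
C(20) = 1 + C(19) + C(18) = 1 + 13529 + 8361 = 21891
C(21) = 1 + C(20) + C(19) = 1 + 21891 + 13529 = 35421
C(22) = 1 + C(21) + C(20) = 1 + 35421 + 21891 = 57313
C(23) = 1 + C(22) + C(21) = 1 + 57313 + 35421 = 92735

92735


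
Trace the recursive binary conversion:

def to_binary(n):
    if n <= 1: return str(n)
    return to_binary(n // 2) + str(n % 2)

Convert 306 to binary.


to_binary(306) = to_binary(153) + '0'
to_binary(153) = to_binary(76) + '1'
to_binary(76) = to_binary(38) + '0'
to_binary(38) = to_binary(19) + '0'
to_binary(19) = to_binary(9) + '1'
to_binary(9) = to_binary(4) + '1'
to_binary(4) = to_binary(2) + '0'
to_binary(2) = to_binary(1) + '0'
to_binary(1) = '1'  (base case)
Concatenating: '1' + '0' + '0' + '1' + '1' + '0' + '0' + '1' + '0' = '100110010'

100110010


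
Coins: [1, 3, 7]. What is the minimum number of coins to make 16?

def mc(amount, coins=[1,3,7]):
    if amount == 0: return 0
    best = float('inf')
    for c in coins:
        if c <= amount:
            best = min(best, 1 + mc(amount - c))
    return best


Building up with DP:
mc(0) = 0
mc(1) = min(1+mc(0)=1+0=1) = 1
mc(2) = min(1+mc(1)=1+1=2) = 2
mc(3) = min(1+mc(2)=1+2=3, 1+mc(0)=1+0=1) = 1
mc(4) = min(1+mc(3)=1+1=2, 1+mc(1)=1+1=2) = 2
mc(5) = min(1+mc(4)=1+2=3, 1+mc(2)=1+2=3) = 3
mc(6) = min(1+mc(5)=1+3=4, 1+mc(3)=1+1=2) = 2
mc(7) = min(1+mc(6)=1+2=3, 1+mc(4)=1+2=3, 1+mc(0)=1+0=1) = 1
mc(8) = min(1+mc(7)=1+1=2, 1+mc(5)=1+3=4, 1+mc(1)=1+1=2) = 2
mc(9) = min(1+mc(8)=1+2=3, 1+mc(6)=1+2=3, 1+mc(2)=1+2=3) = 3
mc(10) = min(1+mc(9)=1+3=4, 1+mc(7)=1+1=2, 1+mc(3)=1+1=2) = 2
mc(11) = min(1+mc(10)=1+2=3, 1+mc(8)=1+2=3, 1+mc(4)=1+2=3) = 3
mc(12) = min(1+mc(11)=1+3=4, 1+mc(9)=1+3=4, 1+mc(5)=1+3=4) = 4
mc(13) = min(1+mc(12)=1+4=5, 1+mc(10)=1+2=3, 1+mc(6)=1+2=3) = 3
mc(14) = min(1+mc(13)=1+3=4, 1+mc(11)=1+3=4, 1+mc(7)=1+1=2) = 2
mc(15) = min(1+mc(14)=1+2=3, 1+mc(12)=1+4=5, 1+mc(8)=1+2=3) = 3
mc(16) = min(1+mc(15)=1+3=4, 1+mc(13)=1+3=4, 1+mc(9)=1+3=4) = 4

4


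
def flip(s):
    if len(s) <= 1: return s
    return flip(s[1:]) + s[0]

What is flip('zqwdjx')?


flip('zqwdjx') = flip('qwdjx') + 'z'
flip('qwdjx') = flip('wdjx') + 'q'
flip('wdjx') = flip('djx') + 'w'
flip('djx') = flip('jx') + 'd'
flip('jx') = flip('x') + 'j'
flip('x') = 'x'  (base case)
Concatenating: 'x' + 'j' + 'd' + 'w' + 'q' + 'z' = 'xjdwqz'

xjdwqz


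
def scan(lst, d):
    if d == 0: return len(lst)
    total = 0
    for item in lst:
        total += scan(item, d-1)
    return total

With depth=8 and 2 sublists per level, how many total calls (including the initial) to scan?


At depth 0 (root): 1 call
At depth 1: each of 1 parents calls scan on 2 children = 2 calls
At depth 2: each of 2 parents calls scan on 2 children = 4 calls
At depth 3: each of 4 parents calls scan on 2 children = 8 calls
At depth 4: each of 8 parents calls scan on 2 children = 16 calls
At depth 5: each of 16 parents calls scan on 2 children = 32 calls
At depth 6: each of 32 parents calls scan on 2 children = 64 calls
At depth 7: each of 64 parents calls scan on 2 children = 128 calls
At depth 8: each of 128 parents calls scan on 2 children = 256 calls
Total: 1 + 2 + 4 + 8 + 16 + 32 + 64 + 128 + 256 = 511

511


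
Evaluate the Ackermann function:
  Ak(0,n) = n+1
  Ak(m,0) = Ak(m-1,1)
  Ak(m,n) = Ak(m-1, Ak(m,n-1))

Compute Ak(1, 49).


Ak(1, 49) = Ak(0, Ak(1, 48))
  Ak(1, 48) = Ak(0, Ak(1, 47))
    Ak(1, 47) = Ak(0, Ak(1, 46))
      Ak(1, 46) = Ak(0, Ak(1, 45))
        Ak(1, 45) = Ak(0, Ak(1, 44))
          Ak(1, 44) = Ak(0, Ak(1, 43))
          Ak(1, 43) = Ak(0, Ak(1, 42))
          Ak(1, 42) = Ak(0, Ak(1, 41))
          Ak(1, 41) = Ak(0, Ak(1, 40))
          Ak(1, 40) = Ak(0, Ak(1, 39))
          Ak(1, 39) = Ak(0, Ak(1, 38))
          Ak(1, 38) = Ak(0, Ak(1, 37))
          Ak(1, 37) = Ak(0, Ak(1, 36))
          Ak(1, 36) = Ak(0, Ak(1, 35))
          Ak(1, 35) = Ak(0, Ak(1, 34))
          Ak(1, 34) = Ak(0, Ak(1, 33))
          Ak(1, 33) = Ak(0, Ak(1, 32))
          Ak(1, 32) = Ak(0, Ak(1, 31))
          Ak(1, 31) = Ak(0, Ak(1, 30))
          Ak(1, 30) = Ak(0, Ak(1, 29))
          Ak(1, 29) = Ak(0, Ak(1, 28))
          Ak(1, 28) = Ak(0, Ak(1, 27))
          Ak(1, 27) = Ak(0, Ak(1, 26))
          Ak(1, 26) = Ak(0, Ak(1, 25))
          Ak(1, 25) = Ak(0, Ak(1, 24))
... (trace truncated)
Result: Ak(1, 49) = 51

51


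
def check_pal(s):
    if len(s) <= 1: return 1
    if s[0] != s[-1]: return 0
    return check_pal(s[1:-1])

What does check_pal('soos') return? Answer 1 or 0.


check_pal('soos'): s[0]='s' == s[-1]='s' -> check check_pal('oo')
check_pal('oo'): s[0]='o' == s[-1]='o' -> check check_pal('')
check_pal(''): len <= 1 -> return 1  (base case)
Result: 1 (palindrome)

1


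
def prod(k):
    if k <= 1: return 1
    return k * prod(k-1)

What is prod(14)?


prod(14)
= 14 * prod(13)
= 14 * 13 * prod(12)
= 14 * 13 * 12 * prod(11)
= 14 * 13 * 12 * 11 * prod(10)
= 14 * 13 * 12 * 11 * 10 * prod(9)
= 14 * 13 * 12 * 11 * 10 * 9 * prod(8)
= 14 * 13 * 12 * 11 * 10 * 9 * 8 * prod(7)
= 14 * 13 * 12 * 11 * 10 * 9 * 8 * 7 * prod(6)
= 14 * 13 * 12 * 11 * 10 * 9 * 8 * 7 * 6 * prod(5)
= 14 * 13 * 12 * 11 * 10 * 9 * 8 * 7 * 6 * 5 * prod(4)
= 14 * 13 * 12 * 11 * 10 * 9 * 8 * 7 * 6 * 5 * 4 * prod(3)
= 14 * 13 * 12 * 11 * 10 * 9 * 8 * 7 * 6 * 5 * 4 * 3 * prod(2)
= 14 * 13 * 12 * 11 * 10 * 9 * 8 * 7 * 6 * 5 * 4 * 3 * 2 * prod(1)
= 14 * 13 * 12 * 11 * 10 * 9 * 8 * 7 * 6 * 5 * 4 * 3 * 2 * 1
= 87178291200

87178291200


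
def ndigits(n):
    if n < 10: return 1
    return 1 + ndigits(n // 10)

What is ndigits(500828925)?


ndigits(500828925) = 1 + ndigits(50082892)
ndigits(50082892) = 1 + ndigits(5008289)
ndigits(5008289) = 1 + ndigits(500828)
ndigits(500828) = 1 + ndigits(50082)
ndigits(50082) = 1 + ndigits(5008)
ndigits(5008) = 1 + ndigits(500)
ndigits(500) = 1 + ndigits(50)
ndigits(50) = 1 + ndigits(5)
ndigits(5) = 1  (base case: 5 < 10)
Unwinding: 1 + 1 + 1 + 1 + 1 + 1 + 1 + 1 + 1 = 9

9


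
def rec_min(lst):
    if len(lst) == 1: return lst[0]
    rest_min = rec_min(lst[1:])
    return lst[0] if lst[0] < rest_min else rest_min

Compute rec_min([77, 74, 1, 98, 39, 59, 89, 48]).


rec_min([77, 74, 1, 98, 39, 59, 89, 48]): compare 77 with rec_min([74, 1, 98, 39, 59, 89, 48])
rec_min([74, 1, 98, 39, 59, 89, 48]): compare 74 with rec_min([1, 98, 39, 59, 89, 48])
rec_min([1, 98, 39, 59, 89, 48]): compare 1 with rec_min([98, 39, 59, 89, 48])
rec_min([98, 39, 59, 89, 48]): compare 98 with rec_min([39, 59, 89, 48])
rec_min([39, 59, 89, 48]): compare 39 with rec_min([59, 89, 48])
rec_min([59, 89, 48]): compare 59 with rec_min([89, 48])
rec_min([89, 48]): compare 89 with rec_min([48])
rec_min([48]) = 48  (base case)
Compare 89 with 48 -> 48
Compare 59 with 48 -> 48
Compare 39 with 48 -> 39
Compare 98 with 39 -> 39
Compare 1 with 39 -> 1
Compare 74 with 1 -> 1
Compare 77 with 1 -> 1

1


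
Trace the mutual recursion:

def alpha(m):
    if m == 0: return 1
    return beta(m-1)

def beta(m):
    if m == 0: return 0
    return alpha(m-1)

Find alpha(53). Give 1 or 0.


alpha(53) = beta(52)
beta(52) = alpha(51)
alpha(51) = beta(50)
beta(50) = alpha(49)
alpha(49) = beta(48)
beta(48) = alpha(47)
alpha(47) = beta(46)
beta(46) = alpha(45)
alpha(45) = beta(44)
beta(44) = alpha(43)
alpha(43) = beta(42)
beta(42) = alpha(41)
alpha(41) = beta(40)
beta(40) = alpha(39)
alpha(39) = beta(38)
beta(38) = alpha(37)
alpha(37) = beta(36)
beta(36) = alpha(35)
alpha(35) = beta(34)
beta(34) = alpha(33)
alpha(33) = beta(32)
beta(32) = alpha(31)
alpha(31) = beta(30)
beta(30) = alpha(29)
alpha(29) = beta(28)
beta(28) = alpha(27)
alpha(27) = beta(26)
beta(26) = alpha(25)
alpha(25) = beta(24)
beta(24) = alpha(23)
alpha(23) = beta(22)
beta(22) = alpha(21)
alpha(21) = beta(20)
beta(20) = alpha(19)
alpha(19) = beta(18)
beta(18) = alpha(17)
alpha(17) = beta(16)
beta(16) = alpha(15)
alpha(15) = beta(14)
beta(14) = alpha(13)
alpha(13) = beta(12)
beta(12) = alpha(11)
alpha(11) = beta(10)
beta(10) = alpha(9)
alpha(9) = beta(8)
beta(8) = alpha(7)
alpha(7) = beta(6)
beta(6) = alpha(5)
alpha(5) = beta(4)
beta(4) = alpha(3)
alpha(3) = beta(2)
beta(2) = alpha(1)
alpha(1) = beta(0)
beta(0) = 0  (base case)
Result: 0

0


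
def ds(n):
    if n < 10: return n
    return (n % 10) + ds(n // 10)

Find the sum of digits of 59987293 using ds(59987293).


ds(59987293) = 3 + ds(5998729)
ds(5998729) = 9 + ds(599872)
ds(599872) = 2 + ds(59987)
ds(59987) = 7 + ds(5998)
ds(5998) = 8 + ds(599)
ds(599) = 9 + ds(59)
ds(59) = 9 + ds(5)
ds(5) = 5  (base case)
Total: 3 + 9 + 2 + 7 + 8 + 9 + 9 + 5 = 52

52


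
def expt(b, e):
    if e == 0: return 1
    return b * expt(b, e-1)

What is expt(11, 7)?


expt(11, 7)
= 11 * expt(11, 6)
= 11 * 11 * expt(11, 5)
= 11 * 11 * 11 * expt(11, 4)
= 11 * 11 * 11 * 11 * expt(11, 3)
= 11 * 11 * 11 * 11 * 11 * expt(11, 2)
= 11 * 11 * 11 * 11 * 11 * 11 * expt(11, 1)
= 11 * 11 * 11 * 11 * 11 * 11 * 11 * expt(11, 0)
= 11 * 11 * 11 * 11 * 11 * 11 * 11 * 1
= 19487171

19487171


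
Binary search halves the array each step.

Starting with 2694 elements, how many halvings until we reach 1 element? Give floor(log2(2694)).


2694 / 2 = 1347
1347 / 2 = 673
673 / 2 = 336
336 / 2 = 168
168 / 2 = 84
84 / 2 = 42
42 / 2 = 21
21 / 2 = 10
10 / 2 = 5
5 / 2 = 2
2 / 2 = 1
Reached 1 after 11 halvings

11


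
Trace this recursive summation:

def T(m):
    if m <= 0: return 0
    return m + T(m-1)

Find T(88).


T(88)
= 88 + 87 + 86 + 85 + 84 + 83 + 82 + 81 + 80 + 79 + 78 + 77 + 76 + 75 + 74 + 73 + 72 + 71 + 70 + 69 + 68 + 67 + 66 + 65 + 64 + 63 + 62 + 61 + 60 + 59 + 58 + 57 + 56 + 55 + 54 + 53 + 52 + 51 + 50 + 49 + 48 + 47 + 46 + 45 + 44 + 43 + 42 + 41 + 40 + 39 + 38 + 37 + 36 + 35 + 34 + 33 + 32 + 31 + 30 + 29 + 28 + 27 + 26 + 25 + 24 + 23 + 22 + 21 + 20 + 19 + 18 + 17 + 16 + 15 + 14 + 13 + 12 + 11 + 10 + 9 + 8 + 7 + 6 + 5 + 4 + 3 + 2 + 1 + T(0)
= 88 + 87 + 86 + 85 + 84 + 83 + 82 + 81 + 80 + 79 + 78 + 77 + 76 + 75 + 74 + 73 + 72 + 71 + 70 + 69 + 68 + 67 + 66 + 65 + 64 + 63 + 62 + 61 + 60 + 59 + 58 + 57 + 56 + 55 + 54 + 53 + 52 + 51 + 50 + 49 + 48 + 47 + 46 + 45 + 44 + 43 + 42 + 41 + 40 + 39 + 38 + 37 + 36 + 35 + 34 + 33 + 32 + 31 + 30 + 29 + 28 + 27 + 26 + 25 + 24 + 23 + 22 + 21 + 20 + 19 + 18 + 17 + 16 + 15 + 14 + 13 + 12 + 11 + 10 + 9 + 8 + 7 + 6 + 5 + 4 + 3 + 2 + 1 + 0
= 3916

3916


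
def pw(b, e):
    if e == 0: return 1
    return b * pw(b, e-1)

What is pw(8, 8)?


pw(8, 8)
= 8 * pw(8, 7)
= 8 * 8 * pw(8, 6)
= 8 * 8 * 8 * pw(8, 5)
= 8 * 8 * 8 * 8 * pw(8, 4)
= 8 * 8 * 8 * 8 * 8 * pw(8, 3)
= 8 * 8 * 8 * 8 * 8 * 8 * pw(8, 2)
= 8 * 8 * 8 * 8 * 8 * 8 * 8 * pw(8, 1)
= 8 * 8 * 8 * 8 * 8 * 8 * 8 * 8 * pw(8, 0)
= 8 * 8 * 8 * 8 * 8 * 8 * 8 * 8 * 1
= 16777216

16777216


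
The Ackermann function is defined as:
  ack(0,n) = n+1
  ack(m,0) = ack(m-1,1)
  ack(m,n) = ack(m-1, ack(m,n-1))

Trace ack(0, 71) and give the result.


ack(0, 71) = 72
Result: ack(0, 71) = 72

72


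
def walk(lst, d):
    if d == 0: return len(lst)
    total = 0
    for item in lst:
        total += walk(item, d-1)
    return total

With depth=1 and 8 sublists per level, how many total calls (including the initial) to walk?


At depth 0 (root): 1 call
At depth 1: each of 1 parents calls walk on 8 children = 8 calls
Total: 1 + 8 = 9

9


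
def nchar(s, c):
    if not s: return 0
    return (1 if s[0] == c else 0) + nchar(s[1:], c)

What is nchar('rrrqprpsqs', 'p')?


s[0]='r' != 'p' -> 0
s[0]='r' != 'p' -> 0
s[0]='r' != 'p' -> 0
s[0]='q' != 'p' -> 0
s[0]='p' == 'p' -> 1
s[0]='r' != 'p' -> 0
s[0]='p' == 'p' -> 1
s[0]='s' != 'p' -> 0
s[0]='q' != 'p' -> 0
s[0]='s' != 'p' -> 0
Sum: 0 + 0 + 0 + 0 + 1 + 0 + 1 + 0 + 0 + 0 = 2

2


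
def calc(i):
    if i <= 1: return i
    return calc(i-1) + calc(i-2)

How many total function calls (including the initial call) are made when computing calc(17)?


Let C(n) = total calls for calc(n)
C(0) = 1, C(1) = 1
C(2) = 1 + C(1) + C(0) = 1 + 1 + 1 = 3
C(3) = 1 + C(2) + C(1) = 1 + 3 + 1 = 5
C(4) = 1 + C(3) + C(2) = 1 + 5 + 3 = 9
C(5) = 1 + C(4) + C(3) = 1 + 9 + 5 = 15
C(6) = 1 + C(5) + C(4) = 1 + 15 + 9 = 25
C(7) = 1 + C(6) + C(5) = 1 + 25 + 15 = 41
C(8) = 1 + C(7) + C(6) = 1 + 41 + 25 = 67
C(9) = 1 + C(8) + C(7) = 1 + 67 + 41 = 109
C(10) = 1 + C(9) + C(8) = 1 + 109 + 67 = 177
C(11) = 1 + C(10) + C(9) = 1 + 177 + 109 = 287
C(12) = 1 + C(11) + C(10) = 1 + 287 + 177 = 465
C(13) = 1 + C(12) + C(11) = 1 + 465 + 287 = 753
C(14) = 1 + C(13) + C(12) = 1 + 753 + 465 = 1219
C(15) = 1 + C(14) + C(13) = 1 + 1219 + 753 = 1973
C(16) = 1 + C(15) + C(14) = 1 + 1973 + 1219 = 3193
C(17) = 1 + C(16) + C(15) = 1 + 3193 + 1973 = 5167

5167


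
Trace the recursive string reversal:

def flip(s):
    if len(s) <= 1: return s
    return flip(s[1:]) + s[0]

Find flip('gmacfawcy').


flip('gmacfawcy') = flip('macfawcy') + 'g'
flip('macfawcy') = flip('acfawcy') + 'm'
flip('acfawcy') = flip('cfawcy') + 'a'
flip('cfawcy') = flip('fawcy') + 'c'
flip('fawcy') = flip('awcy') + 'f'
flip('awcy') = flip('wcy') + 'a'
flip('wcy') = flip('cy') + 'w'
flip('cy') = flip('y') + 'c'
flip('y') = 'y'  (base case)
Concatenating: 'y' + 'c' + 'w' + 'a' + 'f' + 'c' + 'a' + 'm' + 'g' = 'ycwafcamg'

ycwafcamg


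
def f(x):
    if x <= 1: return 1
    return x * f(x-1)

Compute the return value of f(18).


f(18)
= 18 * f(17)
= 18 * 17 * f(16)
= 18 * 17 * 16 * f(15)
= 18 * 17 * 16 * 15 * f(14)
= 18 * 17 * 16 * 15 * 14 * f(13)
= 18 * 17 * 16 * 15 * 14 * 13 * f(12)
= 18 * 17 * 16 * 15 * 14 * 13 * 12 * f(11)
= 18 * 17 * 16 * 15 * 14 * 13 * 12 * 11 * f(10)
= 18 * 17 * 16 * 15 * 14 * 13 * 12 * 11 * 10 * f(9)
= 18 * 17 * 16 * 15 * 14 * 13 * 12 * 11 * 10 * 9 * f(8)
= 18 * 17 * 16 * 15 * 14 * 13 * 12 * 11 * 10 * 9 * 8 * f(7)
= 18 * 17 * 16 * 15 * 14 * 13 * 12 * 11 * 10 * 9 * 8 * 7 * f(6)
= 18 * 17 * 16 * 15 * 14 * 13 * 12 * 11 * 10 * 9 * 8 * 7 * 6 * f(5)
= 18 * 17 * 16 * 15 * 14 * 13 * 12 * 11 * 10 * 9 * 8 * 7 * 6 * 5 * f(4)
= 18 * 17 * 16 * 15 * 14 * 13 * 12 * 11 * 10 * 9 * 8 * 7 * 6 * 5 * 4 * f(3)
= 18 * 17 * 16 * 15 * 14 * 13 * 12 * 11 * 10 * 9 * 8 * 7 * 6 * 5 * 4 * 3 * f(2)
= 18 * 17 * 16 * 15 * 14 * 13 * 12 * 11 * 10 * 9 * 8 * 7 * 6 * 5 * 4 * 3 * 2 * f(1)
= 18 * 17 * 16 * 15 * 14 * 13 * 12 * 11 * 10 * 9 * 8 * 7 * 6 * 5 * 4 * 3 * 2 * 1
= 6402373705728000

6402373705728000


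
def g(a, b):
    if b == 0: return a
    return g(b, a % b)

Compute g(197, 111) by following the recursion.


g(197, 111) = g(111, 86)
g(111, 86) = g(86, 25)
g(86, 25) = g(25, 11)
g(25, 11) = g(11, 3)
g(11, 3) = g(3, 2)
g(3, 2) = g(2, 1)
g(2, 1) = g(1, 0)
g(1, 0) = 1  (base case)

1


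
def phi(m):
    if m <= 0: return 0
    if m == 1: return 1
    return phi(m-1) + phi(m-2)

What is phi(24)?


Computing phi(24) bottom-up:
phi(0) = 0
phi(1) = 1
phi(2) = phi(1) + phi(0) = 1 + 0 = 1
phi(3) = phi(2) + phi(1) = 1 + 1 = 2
phi(4) = phi(3) + phi(2) = 2 + 1 = 3
phi(5) = phi(4) + phi(3) = 3 + 2 = 5
phi(6) = phi(5) + phi(4) = 5 + 3 = 8
phi(7) = phi(6) + phi(5) = 8 + 5 = 13
phi(8) = phi(7) + phi(6) = 13 + 8 = 21
phi(9) = phi(8) + phi(7) = 21 + 13 = 34
phi(10) = phi(9) + phi(8) = 34 + 21 = 55
phi(11) = phi(10) + phi(9) = 55 + 34 = 89
phi(12) = phi(11) + phi(10) = 89 + 55 = 144
phi(13) = phi(12) + phi(11) = 144 + 89 = 233
phi(14) = phi(13) + phi(12) = 233 + 144 = 377
phi(15) = phi(14) + phi(13) = 377 + 233 = 610
phi(16) = phi(15) + phi(14) = 610 + 377 = 987
phi(17) = phi(16) + phi(15) = 987 + 610 = 1597
phi(18) = phi(17) + phi(16) = 1597 + 987 = 2584
phi(19) = phi(18) + phi(17) = 2584 + 1597 = 4181
phi(20) = phi(19) + phi(18) = 4181 + 2584 = 6765
phi(21) = phi(20) + phi(19) = 6765 + 4181 = 10946
phi(22) = phi(21) + phi(20) = 10946 + 6765 = 17711
phi(23) = phi(22) + phi(21) = 17711 + 10946 = 28657
phi(24) = phi(23) + phi(22) = 28657 + 17711 = 46368

46368


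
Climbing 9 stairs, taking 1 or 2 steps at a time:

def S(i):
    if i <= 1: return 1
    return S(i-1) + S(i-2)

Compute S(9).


Building up from base cases:
S(0) = 1
S(1) = 1
S(2) = S(1) + S(0) = 1 + 1 = 2
S(3) = S(2) + S(1) = 2 + 1 = 3
S(4) = S(3) + S(2) = 3 + 2 = 5
S(5) = S(4) + S(3) = 5 + 3 = 8
S(6) = S(5) + S(4) = 8 + 5 = 13
S(7) = S(6) + S(5) = 13 + 8 = 21
S(8) = S(7) + S(6) = 21 + 13 = 34
S(9) = S(8) + S(7) = 34 + 21 = 55

55


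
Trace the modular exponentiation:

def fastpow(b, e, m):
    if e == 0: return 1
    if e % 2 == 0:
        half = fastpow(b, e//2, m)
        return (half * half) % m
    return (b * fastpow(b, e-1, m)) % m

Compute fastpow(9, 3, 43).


fastpow(9, 3, 43): e is odd, compute fastpow(9, 2, 43)
  fastpow(9, 2, 43): e is even, compute fastpow(9, 1, 43)
    fastpow(9, 1, 43): e is odd, compute fastpow(9, 0, 43)
      fastpow(9, 0, 43) = 1
    (9 * 1) % 43 = 9
  half=9, (9*9) % 43 = 38
(9 * 38) % 43 = 41

41


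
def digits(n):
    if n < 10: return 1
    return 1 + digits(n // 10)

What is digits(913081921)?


digits(913081921) = 1 + digits(91308192)
digits(91308192) = 1 + digits(9130819)
digits(9130819) = 1 + digits(913081)
digits(913081) = 1 + digits(91308)
digits(91308) = 1 + digits(9130)
digits(9130) = 1 + digits(913)
digits(913) = 1 + digits(91)
digits(91) = 1 + digits(9)
digits(9) = 1  (base case: 9 < 10)
Unwinding: 1 + 1 + 1 + 1 + 1 + 1 + 1 + 1 + 1 = 9

9


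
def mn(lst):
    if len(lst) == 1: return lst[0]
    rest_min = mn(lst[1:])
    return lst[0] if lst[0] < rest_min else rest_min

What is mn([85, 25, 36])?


mn([85, 25, 36]): compare 85 with mn([25, 36])
mn([25, 36]): compare 25 with mn([36])
mn([36]) = 36  (base case)
Compare 25 with 36 -> 25
Compare 85 with 25 -> 25

25


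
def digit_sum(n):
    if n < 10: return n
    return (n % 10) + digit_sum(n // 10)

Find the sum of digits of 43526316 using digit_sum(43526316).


digit_sum(43526316) = 6 + digit_sum(4352631)
digit_sum(4352631) = 1 + digit_sum(435263)
digit_sum(435263) = 3 + digit_sum(43526)
digit_sum(43526) = 6 + digit_sum(4352)
digit_sum(4352) = 2 + digit_sum(435)
digit_sum(435) = 5 + digit_sum(43)
digit_sum(43) = 3 + digit_sum(4)
digit_sum(4) = 4  (base case)
Total: 6 + 1 + 3 + 6 + 2 + 5 + 3 + 4 = 30

30


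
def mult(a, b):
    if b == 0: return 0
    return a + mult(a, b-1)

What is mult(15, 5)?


mult(15, 5) = 15 + mult(15, 4)
mult(15, 4) = 15 + mult(15, 3)
mult(15, 3) = 15 + mult(15, 2)
mult(15, 2) = 15 + mult(15, 1)
mult(15, 1) = 15 + mult(15, 0)
mult(15, 0) = 0  (base case)
Total: 15 + 15 + 15 + 15 + 15 + 0 = 75

75


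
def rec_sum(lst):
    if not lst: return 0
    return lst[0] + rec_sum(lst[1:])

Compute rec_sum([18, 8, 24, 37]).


rec_sum([18, 8, 24, 37]) = 18 + rec_sum([8, 24, 37])
rec_sum([8, 24, 37]) = 8 + rec_sum([24, 37])
rec_sum([24, 37]) = 24 + rec_sum([37])
rec_sum([37]) = 37 + rec_sum([])
rec_sum([]) = 0  (base case)
Total: 18 + 8 + 24 + 37 + 0 = 87

87


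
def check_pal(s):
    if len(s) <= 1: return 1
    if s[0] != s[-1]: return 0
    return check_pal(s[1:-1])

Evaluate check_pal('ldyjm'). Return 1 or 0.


check_pal('ldyjm'): s[0]='l' != s[-1]='m' -> return 0
Result: 0 (not a palindrome)

0


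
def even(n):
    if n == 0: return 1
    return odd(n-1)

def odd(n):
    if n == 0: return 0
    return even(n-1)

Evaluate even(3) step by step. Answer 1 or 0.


even(3) = odd(2)
odd(2) = even(1)
even(1) = odd(0)
odd(0) = 0  (base case)
Result: 0

0


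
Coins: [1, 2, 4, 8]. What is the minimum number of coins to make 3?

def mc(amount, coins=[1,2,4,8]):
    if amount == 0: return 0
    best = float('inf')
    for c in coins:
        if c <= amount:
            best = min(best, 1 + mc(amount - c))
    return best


Building up with DP:
mc(0) = 0
mc(1) = min(1+mc(0)=1+0=1) = 1
mc(2) = min(1+mc(1)=1+1=2, 1+mc(0)=1+0=1) = 1
mc(3) = min(1+mc(2)=1+1=2, 1+mc(1)=1+1=2) = 2

2


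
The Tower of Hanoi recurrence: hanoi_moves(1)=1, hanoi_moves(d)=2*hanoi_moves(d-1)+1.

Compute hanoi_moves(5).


hanoi_moves(5) = 2 * hanoi_moves(4) + 1
hanoi_moves(4) = 2 * hanoi_moves(3) + 1
hanoi_moves(3) = 2 * hanoi_moves(2) + 1
hanoi_moves(2) = 2 * hanoi_moves(1) + 1
hanoi_moves(1) = 1  (base case)
hanoi_moves(2) = 2 * 1 + 1 = 3
hanoi_moves(3) = 2 * 3 + 1 = 7
hanoi_moves(4) = 2 * 7 + 1 = 15
hanoi_moves(5) = 2 * 15 + 1 = 31

31


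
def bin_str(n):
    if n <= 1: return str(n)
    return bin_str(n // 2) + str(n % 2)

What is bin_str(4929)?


bin_str(4929) = bin_str(2464) + '1'
bin_str(2464) = bin_str(1232) + '0'
bin_str(1232) = bin_str(616) + '0'
bin_str(616) = bin_str(308) + '0'
bin_str(308) = bin_str(154) + '0'
bin_str(154) = bin_str(77) + '0'
bin_str(77) = bin_str(38) + '1'
bin_str(38) = bin_str(19) + '0'
bin_str(19) = bin_str(9) + '1'
bin_str(9) = bin_str(4) + '1'
bin_str(4) = bin_str(2) + '0'
bin_str(2) = bin_str(1) + '0'
bin_str(1) = '1'  (base case)
Concatenating: '1' + '0' + '0' + '1' + '1' + '0' + '1' + '0' + '0' + '0' + '0' + '0' + '1' = '1001101000001'

1001101000001


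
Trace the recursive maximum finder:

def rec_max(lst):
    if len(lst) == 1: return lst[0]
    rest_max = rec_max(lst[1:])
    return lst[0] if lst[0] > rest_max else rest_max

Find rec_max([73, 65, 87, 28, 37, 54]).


rec_max([73, 65, 87, 28, 37, 54]): compare 73 with rec_max([65, 87, 28, 37, 54])
rec_max([65, 87, 28, 37, 54]): compare 65 with rec_max([87, 28, 37, 54])
rec_max([87, 28, 37, 54]): compare 87 with rec_max([28, 37, 54])
rec_max([28, 37, 54]): compare 28 with rec_max([37, 54])
rec_max([37, 54]): compare 37 with rec_max([54])
rec_max([54]) = 54  (base case)
Compare 37 with 54 -> 54
Compare 28 with 54 -> 54
Compare 87 with 54 -> 87
Compare 65 with 87 -> 87
Compare 73 with 87 -> 87

87


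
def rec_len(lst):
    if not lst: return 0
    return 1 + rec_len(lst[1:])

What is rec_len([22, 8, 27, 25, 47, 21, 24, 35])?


rec_len([22, 8, 27, 25, 47, 21, 24, 35]) = 1 + rec_len([8, 27, 25, 47, 21, 24, 35])
rec_len([8, 27, 25, 47, 21, 24, 35]) = 1 + rec_len([27, 25, 47, 21, 24, 35])
rec_len([27, 25, 47, 21, 24, 35]) = 1 + rec_len([25, 47, 21, 24, 35])
rec_len([25, 47, 21, 24, 35]) = 1 + rec_len([47, 21, 24, 35])
rec_len([47, 21, 24, 35]) = 1 + rec_len([21, 24, 35])
rec_len([21, 24, 35]) = 1 + rec_len([24, 35])
rec_len([24, 35]) = 1 + rec_len([35])
rec_len([35]) = 1 + rec_len([])
rec_len([]) = 0  (base case)
Unwinding: 1 + 1 + 1 + 1 + 1 + 1 + 1 + 1 + 0 = 8

8


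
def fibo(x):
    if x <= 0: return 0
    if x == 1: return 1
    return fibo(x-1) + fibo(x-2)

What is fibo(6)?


Computing fibo(6) bottom-up:
fibo(0) = 0
fibo(1) = 1
fibo(2) = fibo(1) + fibo(0) = 1 + 0 = 1
fibo(3) = fibo(2) + fibo(1) = 1 + 1 = 2
fibo(4) = fibo(3) + fibo(2) = 2 + 1 = 3
fibo(5) = fibo(4) + fibo(3) = 3 + 2 = 5
fibo(6) = fibo(5) + fibo(4) = 5 + 3 = 8

8


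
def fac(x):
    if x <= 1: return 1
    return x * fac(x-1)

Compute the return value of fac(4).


fac(4)
= 4 * fac(3)
= 4 * 3 * fac(2)
= 4 * 3 * 2 * fac(1)
= 4 * 3 * 2 * 1
= 24

24


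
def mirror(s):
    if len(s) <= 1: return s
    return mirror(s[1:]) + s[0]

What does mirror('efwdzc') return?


mirror('efwdzc') = mirror('fwdzc') + 'e'
mirror('fwdzc') = mirror('wdzc') + 'f'
mirror('wdzc') = mirror('dzc') + 'w'
mirror('dzc') = mirror('zc') + 'd'
mirror('zc') = mirror('c') + 'z'
mirror('c') = 'c'  (base case)
Concatenating: 'c' + 'z' + 'd' + 'w' + 'f' + 'e' = 'czdwfe'

czdwfe


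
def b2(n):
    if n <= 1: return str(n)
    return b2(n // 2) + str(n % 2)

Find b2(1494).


b2(1494) = b2(747) + '0'
b2(747) = b2(373) + '1'
b2(373) = b2(186) + '1'
b2(186) = b2(93) + '0'
b2(93) = b2(46) + '1'
b2(46) = b2(23) + '0'
b2(23) = b2(11) + '1'
b2(11) = b2(5) + '1'
b2(5) = b2(2) + '1'
b2(2) = b2(1) + '0'
b2(1) = '1'  (base case)
Concatenating: '1' + '0' + '1' + '1' + '1' + '0' + '1' + '0' + '1' + '1' + '0' = '10111010110'

10111010110


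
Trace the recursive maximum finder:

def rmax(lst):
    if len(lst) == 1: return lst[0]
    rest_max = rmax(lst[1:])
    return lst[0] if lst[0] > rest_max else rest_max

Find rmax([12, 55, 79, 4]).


rmax([12, 55, 79, 4]): compare 12 with rmax([55, 79, 4])
rmax([55, 79, 4]): compare 55 with rmax([79, 4])
rmax([79, 4]): compare 79 with rmax([4])
rmax([4]) = 4  (base case)
Compare 79 with 4 -> 79
Compare 55 with 79 -> 79
Compare 12 with 79 -> 79

79


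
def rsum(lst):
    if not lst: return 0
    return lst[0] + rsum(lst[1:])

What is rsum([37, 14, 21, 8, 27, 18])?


rsum([37, 14, 21, 8, 27, 18]) = 37 + rsum([14, 21, 8, 27, 18])
rsum([14, 21, 8, 27, 18]) = 14 + rsum([21, 8, 27, 18])
rsum([21, 8, 27, 18]) = 21 + rsum([8, 27, 18])
rsum([8, 27, 18]) = 8 + rsum([27, 18])
rsum([27, 18]) = 27 + rsum([18])
rsum([18]) = 18 + rsum([])
rsum([]) = 0  (base case)
Total: 37 + 14 + 21 + 8 + 27 + 18 + 0 = 125

125


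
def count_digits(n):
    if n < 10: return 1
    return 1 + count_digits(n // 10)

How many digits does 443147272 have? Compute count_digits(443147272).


count_digits(443147272) = 1 + count_digits(44314727)
count_digits(44314727) = 1 + count_digits(4431472)
count_digits(4431472) = 1 + count_digits(443147)
count_digits(443147) = 1 + count_digits(44314)
count_digits(44314) = 1 + count_digits(4431)
count_digits(4431) = 1 + count_digits(443)
count_digits(443) = 1 + count_digits(44)
count_digits(44) = 1 + count_digits(4)
count_digits(4) = 1  (base case: 4 < 10)
Unwinding: 1 + 1 + 1 + 1 + 1 + 1 + 1 + 1 + 1 = 9

9


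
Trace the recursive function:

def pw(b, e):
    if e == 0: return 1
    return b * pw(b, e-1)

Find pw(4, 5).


pw(4, 5)
= 4 * pw(4, 4)
= 4 * 4 * pw(4, 3)
= 4 * 4 * 4 * pw(4, 2)
= 4 * 4 * 4 * 4 * pw(4, 1)
= 4 * 4 * 4 * 4 * 4 * pw(4, 0)
= 4 * 4 * 4 * 4 * 4 * 1
= 1024

1024


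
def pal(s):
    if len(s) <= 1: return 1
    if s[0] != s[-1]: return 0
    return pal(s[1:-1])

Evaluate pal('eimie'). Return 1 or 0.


pal('eimie'): s[0]='e' == s[-1]='e' -> check pal('imi')
pal('imi'): s[0]='i' == s[-1]='i' -> check pal('m')
pal('m'): len <= 1 -> return 1  (base case)
Result: 1 (palindrome)

1


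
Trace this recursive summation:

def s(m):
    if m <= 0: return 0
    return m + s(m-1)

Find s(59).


s(59)
= 59 + 58 + 57 + 56 + 55 + 54 + 53 + 52 + 51 + 50 + 49 + 48 + 47 + 46 + 45 + 44 + 43 + 42 + 41 + 40 + 39 + 38 + 37 + 36 + 35 + 34 + 33 + 32 + 31 + 30 + 29 + 28 + 27 + 26 + 25 + 24 + 23 + 22 + 21 + 20 + 19 + 18 + 17 + 16 + 15 + 14 + 13 + 12 + 11 + 10 + 9 + 8 + 7 + 6 + 5 + 4 + 3 + 2 + 1 + s(0)
= 59 + 58 + 57 + 56 + 55 + 54 + 53 + 52 + 51 + 50 + 49 + 48 + 47 + 46 + 45 + 44 + 43 + 42 + 41 + 40 + 39 + 38 + 37 + 36 + 35 + 34 + 33 + 32 + 31 + 30 + 29 + 28 + 27 + 26 + 25 + 24 + 23 + 22 + 21 + 20 + 19 + 18 + 17 + 16 + 15 + 14 + 13 + 12 + 11 + 10 + 9 + 8 + 7 + 6 + 5 + 4 + 3 + 2 + 1 + 0
= 1770

1770


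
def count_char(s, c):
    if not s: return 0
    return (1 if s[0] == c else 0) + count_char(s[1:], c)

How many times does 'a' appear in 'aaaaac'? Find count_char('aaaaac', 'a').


s[0]='a' == 'a' -> 1
s[0]='a' == 'a' -> 1
s[0]='a' == 'a' -> 1
s[0]='a' == 'a' -> 1
s[0]='a' == 'a' -> 1
s[0]='c' != 'a' -> 0
Sum: 1 + 1 + 1 + 1 + 1 + 0 = 5

5


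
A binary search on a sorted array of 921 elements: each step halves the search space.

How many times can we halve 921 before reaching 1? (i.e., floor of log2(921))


921 / 2 = 460
460 / 2 = 230
230 / 2 = 115
115 / 2 = 57
57 / 2 = 28
28 / 2 = 14
14 / 2 = 7
7 / 2 = 3
3 / 2 = 1
Reached 1 after 9 halvings

9


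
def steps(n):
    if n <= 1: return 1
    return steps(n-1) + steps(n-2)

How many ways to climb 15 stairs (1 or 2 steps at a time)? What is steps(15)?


Building up from base cases:
steps(0) = 1
steps(1) = 1
steps(2) = steps(1) + steps(0) = 1 + 1 = 2
steps(3) = steps(2) + steps(1) = 2 + 1 = 3
steps(4) = steps(3) + steps(2) = 3 + 2 = 5
steps(5) = steps(4) + steps(3) = 5 + 3 = 8
steps(6) = steps(5) + steps(4) = 8 + 5 = 13
steps(7) = steps(6) + steps(5) = 13 + 8 = 21
steps(8) = steps(7) + steps(6) = 21 + 13 = 34
steps(9) = steps(8) + steps(7) = 34 + 21 = 55
steps(10) = steps(9) + steps(8) = 55 + 34 = 89
steps(11) = steps(10) + steps(9) = 89 + 55 = 144
steps(12) = steps(11) + steps(10) = 144 + 89 = 233
steps(13) = steps(12) + steps(11) = 233 + 144 = 377
steps(14) = steps(13) + steps(12) = 377 + 233 = 610
steps(15) = steps(14) + steps(13) = 610 + 377 = 987

987


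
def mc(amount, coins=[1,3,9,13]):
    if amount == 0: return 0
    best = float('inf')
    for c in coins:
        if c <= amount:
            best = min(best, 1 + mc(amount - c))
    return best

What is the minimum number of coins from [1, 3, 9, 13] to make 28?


Building up with DP:
mc(0) = 0
mc(1) = min(1+mc(0)=1+0=1) = 1
mc(2) = min(1+mc(1)=1+1=2) = 2
mc(3) = min(1+mc(2)=1+2=3, 1+mc(0)=1+0=1) = 1
mc(4) = min(1+mc(3)=1+1=2, 1+mc(1)=1+1=2) = 2
mc(5) = min(1+mc(4)=1+2=3, 1+mc(2)=1+2=3) = 3
mc(6) = min(1+mc(5)=1+3=4, 1+mc(3)=1+1=2) = 2
mc(7) = min(1+mc(6)=1+2=3, 1+mc(4)=1+2=3) = 3
mc(8) = min(1+mc(7)=1+3=4, 1+mc(5)=1+3=4) = 4
mc(9) = min(1+mc(8)=1+4=5, 1+mc(6)=1+2=3, 1+mc(0)=1+0=1) = 1
mc(10) = min(1+mc(9)=1+1=2, 1+mc(7)=1+3=4, 1+mc(1)=1+1=2) = 2
mc(11) = min(1+mc(10)=1+2=3, 1+mc(8)=1+4=5, 1+mc(2)=1+2=3) = 3
mc(12) = min(1+mc(11)=1+3=4, 1+mc(9)=1+1=2, 1+mc(3)=1+1=2) = 2
mc(13) = min(1+mc(12)=1+2=3, 1+mc(10)=1+2=3, 1+mc(4)=1+2=3, 1+mc(0)=1+0=1) = 1
mc(14) = min(1+mc(13)=1+1=2, 1+mc(11)=1+3=4, 1+mc(5)=1+3=4, 1+mc(1)=1+1=2) = 2
mc(15) = min(1+mc(14)=1+2=3, 1+mc(12)=1+2=3, 1+mc(6)=1+2=3, 1+mc(2)=1+2=3) = 3
mc(16) = min(1+mc(15)=1+3=4, 1+mc(13)=1+1=2, 1+mc(7)=1+3=4, 1+mc(3)=1+1=2) = 2
mc(17) = min(1+mc(16)=1+2=3, 1+mc(14)=1+2=3, 1+mc(8)=1+4=5, 1+mc(4)=1+2=3) = 3
mc(18) = min(1+mc(17)=1+3=4, 1+mc(15)=1+3=4, 1+mc(9)=1+1=2, 1+mc(5)=1+3=4) = 2
mc(19) = min(1+mc(18)=1+2=3, 1+mc(16)=1+2=3, 1+mc(10)=1+2=3, 1+mc(6)=1+2=3) = 3
mc(20) = min(1+mc(19)=1+3=4, 1+mc(17)=1+3=4, 1+mc(11)=1+3=4, 1+mc(7)=1+3=4) = 4
mc(21) = min(1+mc(20)=1+4=5, 1+mc(18)=1+2=3, 1+mc(12)=1+2=3, 1+mc(8)=1+4=5) = 3
mc(22) = min(1+mc(21)=1+3=4, 1+mc(19)=1+3=4, 1+mc(13)=1+1=2, 1+mc(9)=1+1=2) = 2
mc(23) = min(1+mc(22)=1+2=3, 1+mc(20)=1+4=5, 1+mc(14)=1+2=3, 1+mc(10)=1+2=3) = 3
mc(24) = min(1+mc(23)=1+3=4, 1+mc(21)=1+3=4, 1+mc(15)=1+3=4, 1+mc(11)=1+3=4) = 4
mc(25) = min(1+mc(24)=1+4=5, 1+mc(22)=1+2=3, 1+mc(16)=1+2=3, 1+mc(12)=1+2=3) = 3
mc(26) = min(1+mc(25)=1+3=4, 1+mc(23)=1+3=4, 1+mc(17)=1+3=4, 1+mc(13)=1+1=2) = 2
mc(27) = min(1+mc(26)=1+2=3, 1+mc(24)=1+4=5, 1+mc(18)=1+2=3, 1+mc(14)=1+2=3) = 3
mc(28) = min(1+mc(27)=1+3=4, 1+mc(25)=1+3=4, 1+mc(19)=1+3=4, 1+mc(15)=1+3=4) = 4

4
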